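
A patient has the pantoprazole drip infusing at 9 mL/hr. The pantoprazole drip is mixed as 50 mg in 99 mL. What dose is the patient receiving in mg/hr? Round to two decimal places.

Concentration = 50 mg ÷ 99 mL = 0.5050505 mg/mL
Drug rate = 9 mL/hr × 0.5050505 mg/mL = 4.545455 mg/hr

4.55 mg/hr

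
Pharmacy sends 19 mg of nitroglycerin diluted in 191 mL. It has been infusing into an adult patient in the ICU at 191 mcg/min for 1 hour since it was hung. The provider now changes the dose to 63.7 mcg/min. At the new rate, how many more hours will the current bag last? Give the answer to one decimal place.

Initial rate:
191 mcg/min × 60 min/hr = 11460 mcg/hr
Concentration = 19 mg ÷ 191 mL = 0.09947644 mg/mL = 99.47644 mcg/mL
Rate = 11460 mcg/hr ÷ 99.47644 mcg/mL = 115.2032 mL/hr
Volume infused so far = 115.2032 mL/hr × 1 hr = 115.2032 mL
Volume remaining = 191 − 115.2032 = 75.79684 mL
New rate:
63.7 mcg/min × 60 min/hr = 3822 mcg/hr
Rate = 3822 mcg/hr ÷ 99.47644 mcg/mL = 38.42116 mL/hr
Time remaining = 75.79684 mL ÷ 38.42116 mL/hr = 1.972789 hr

2.0 hours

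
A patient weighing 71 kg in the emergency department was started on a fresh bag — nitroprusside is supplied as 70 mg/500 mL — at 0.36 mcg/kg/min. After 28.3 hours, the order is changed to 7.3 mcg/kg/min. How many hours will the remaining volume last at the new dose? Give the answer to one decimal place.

Initial rate:
Dose = 0.36 mcg/kg/min × 71 kg = 25.56 mcg/min
25.56 mcg/min × 60 min/hr = 1533.6 mcg/hr
Concentration = 70 mg ÷ 500 mL = 0.14 mg/mL = 140 mcg/mL
Rate = 1533.6 mcg/hr ÷ 140 mcg/mL = 10.95429 mL/hr
Volume infused so far = 10.95429 mL/hr × 28.3 hr = 310.0063 mL
Volume remaining = 500 − 310.0063 = 189.9937 mL
New rate:
Dose = 7.3 mcg/kg/min × 71 kg = 518.3 mcg/min
518.3 mcg/min × 60 min/hr = 31098 mcg/hr
Rate = 31098 mcg/hr ÷ 140 mcg/mL = 222.1286 mL/hr
Time remaining = 189.9937 mL ÷ 222.1286 mL/hr = 0.8553322 hr

0.9 hours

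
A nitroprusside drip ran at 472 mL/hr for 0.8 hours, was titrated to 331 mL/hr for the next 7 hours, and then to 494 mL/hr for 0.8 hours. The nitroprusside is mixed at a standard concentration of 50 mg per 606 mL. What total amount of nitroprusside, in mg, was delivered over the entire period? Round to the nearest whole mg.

255 mg

Concentration = 50 mg ÷ 606 mL = 0.08250825 mg/mL
Stage 1: 472 mL/hr × 0.8 hr = 377.6 mL → 377.6 mL × 0.08250825 mg/mL = 31.15512 mg
Stage 2: 331 mL/hr × 7 hr = 2317 mL → 2317 mL × 0.08250825 mg/mL = 191.1716 mg
Stage 3: 494 mL/hr × 0.8 hr = 395.2 mL → 395.2 mL × 0.08250825 mg/mL = 32.60726 mg
Total = 31.15512 + 191.1716 + 32.60726 = 254.934 mg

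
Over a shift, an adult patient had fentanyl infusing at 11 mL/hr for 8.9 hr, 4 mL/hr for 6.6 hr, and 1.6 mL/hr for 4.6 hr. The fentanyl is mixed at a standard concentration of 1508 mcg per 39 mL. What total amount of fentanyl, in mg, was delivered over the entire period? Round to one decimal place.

5.1 mg

Concentration = 1508 mcg ÷ 39 mL = 38.66667 mcg/mL
Stage 1: 11 mL/hr × 8.9 hr = 97.9 mL → 97.9 mL × 38.66667 mcg/mL = 3785.467 mcg
Stage 2: 4 mL/hr × 6.6 hr = 26.4 mL → 26.4 mL × 38.66667 mcg/mL = 1020.8 mcg
Stage 3: 1.6 mL/hr × 4.6 hr = 7.36 mL → 7.36 mL × 38.66667 mcg/mL = 284.5867 mcg
Total = 3785.467 + 1020.8 + 284.5867 = 5090.853 mcg = 5.090853 mg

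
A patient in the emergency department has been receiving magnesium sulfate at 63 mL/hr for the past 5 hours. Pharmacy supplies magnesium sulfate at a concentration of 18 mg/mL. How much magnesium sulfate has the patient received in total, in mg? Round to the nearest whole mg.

Drug rate = 63 mL/hr × 18 mg/mL = 1134 mg/hr
Total = 1134 mg/hr × 5 hr = 5670 mg

5670 mg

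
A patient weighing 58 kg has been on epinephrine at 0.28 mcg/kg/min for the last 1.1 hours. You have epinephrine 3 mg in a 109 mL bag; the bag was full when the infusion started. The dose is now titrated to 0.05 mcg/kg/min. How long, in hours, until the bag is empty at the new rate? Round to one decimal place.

Initial rate:
Dose = 0.28 mcg/kg/min × 58 kg = 16.24 mcg/min
16.24 mcg/min × 60 min/hr = 974.4 mcg/hr
Concentration = 3 mg ÷ 109 mL = 0.02752294 mg/mL = 27.52294 mcg/mL
Rate = 974.4 mcg/hr ÷ 27.52294 mcg/mL = 35.4032 mL/hr
Volume infused so far = 35.4032 mL/hr × 1.1 hr = 38.94352 mL
Volume remaining = 109 − 38.94352 = 70.05648 mL
New rate:
Dose = 0.05 mcg/kg/min × 58 kg = 2.9 mcg/min
2.9 mcg/min × 60 min/hr = 174 mcg/hr
Rate = 174 mcg/hr ÷ 27.52294 mcg/mL = 6.322 mL/hr
Time remaining = 70.05648 mL ÷ 6.322 mL/hr = 11.08138 hr

11.1 hours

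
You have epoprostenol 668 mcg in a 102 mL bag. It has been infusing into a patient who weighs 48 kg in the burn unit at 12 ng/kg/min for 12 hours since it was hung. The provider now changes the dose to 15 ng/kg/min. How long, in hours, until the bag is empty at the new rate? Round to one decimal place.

Initial rate:
Dose = 12 ng/kg/min × 48 kg = 576 ng/min
576 ng/min × 60 min/hr = 34560 ng/hr
Concentration = 668 mcg ÷ 102 mL = 6.54902 mcg/mL = 6549.02 ng/mL
Rate = 34560 ng/hr ÷ 6549.02 ng/mL = 5.277126 mL/hr
Volume infused so far = 5.277126 mL/hr × 12 hr = 63.32551 mL
Volume remaining = 102 − 63.32551 = 38.67449 mL
New rate:
Dose = 15 ng/kg/min × 48 kg = 720 ng/min
720 ng/min × 60 min/hr = 43200 ng/hr
Rate = 43200 ng/hr ÷ 6549.02 ng/mL = 6.596407 mL/hr
Time remaining = 38.67449 mL ÷ 6.596407 mL/hr = 5.862963 hr

5.9 hours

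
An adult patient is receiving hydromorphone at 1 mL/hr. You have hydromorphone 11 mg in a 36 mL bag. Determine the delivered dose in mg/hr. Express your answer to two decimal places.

0.31 mg/hr

Concentration = 11 mg ÷ 36 mL = 0.3055556 mg/mL
Drug rate = 1 mL/hr × 0.3055556 mg/mL = 0.3055556 mg/hr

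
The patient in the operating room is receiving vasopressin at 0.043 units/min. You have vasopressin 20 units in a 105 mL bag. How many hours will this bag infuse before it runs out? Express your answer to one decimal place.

0.043 units/min × 60 min/hr = 2.58 units/hr
Concentration = 20 units ÷ 105 mL = 0.1904762 units/mL
Rate = 2.58 units/hr ÷ 0.1904762 units/mL = 13.545 mL/hr
Duration = 105 mL ÷ 13.545 mL/hr = 7.751938 hr

7.8 hours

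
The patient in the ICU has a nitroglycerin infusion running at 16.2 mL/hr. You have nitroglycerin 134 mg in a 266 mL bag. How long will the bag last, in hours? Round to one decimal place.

16.4 hours

Duration = 266 mL ÷ 16.2 mL/hr = 16.41975 hr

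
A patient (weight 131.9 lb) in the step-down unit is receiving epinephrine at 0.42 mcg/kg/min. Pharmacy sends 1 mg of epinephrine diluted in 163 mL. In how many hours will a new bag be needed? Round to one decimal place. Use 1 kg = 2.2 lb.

0.7 hours

Weight = 131.9 lb ÷ 2.2 lb/kg = 59.95455 kg
Dose = 0.42 mcg/kg/min × 59.95455 kg = 25.18091 mcg/min
25.18091 mcg/min × 60 min/hr = 1510.855 mcg/hr
Concentration = 1 mg ÷ 163 mL = 0.006134969 mg/mL = 6.134969 mcg/mL
Rate = 1510.855 mcg/hr ÷ 6.134969 mcg/mL = 246.2693 mL/hr
Duration = 163 mL ÷ 246.2693 mL/hr = 0.6618771 hr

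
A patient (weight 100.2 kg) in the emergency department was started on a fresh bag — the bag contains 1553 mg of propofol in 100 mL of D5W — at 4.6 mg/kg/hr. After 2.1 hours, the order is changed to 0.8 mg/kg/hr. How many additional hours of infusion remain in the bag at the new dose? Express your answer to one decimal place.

7.3 hours

Initial rate:
Dose = 4.6 mg/kg/hr × 100.2 kg = 460.92 mg/hr
Concentration = 1553 mg ÷ 100 mL = 15.53 mg/mL
Rate = 460.92 mg/hr ÷ 15.53 mg/mL = 29.67933 mL/hr
Volume infused so far = 29.67933 mL/hr × 2.1 hr = 62.32659 mL
Volume remaining = 100 − 62.32659 = 37.67341 mL
New rate:
Dose = 0.8 mg/kg/hr × 100.2 kg = 80.16 mg/hr
Rate = 80.16 mg/hr ÷ 15.53 mg/mL = 5.161623 mL/hr
Time remaining = 37.67341 mL ÷ 5.161623 mL/hr = 7.298752 hr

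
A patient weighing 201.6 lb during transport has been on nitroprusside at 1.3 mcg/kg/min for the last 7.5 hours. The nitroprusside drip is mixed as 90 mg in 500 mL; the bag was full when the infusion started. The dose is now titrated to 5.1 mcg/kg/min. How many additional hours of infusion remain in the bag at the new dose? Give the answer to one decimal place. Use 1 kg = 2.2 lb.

Initial rate:
Weight = 201.6 lb ÷ 2.2 lb/kg = 91.63636 kg
Dose = 1.3 mcg/kg/min × 91.63636 kg = 119.1273 mcg/min
119.1273 mcg/min × 60 min/hr = 7147.636 mcg/hr
Concentration = 90 mg ÷ 500 mL = 0.18 mg/mL = 180 mcg/mL
Rate = 7147.636 mcg/hr ÷ 180 mcg/mL = 39.70909 mL/hr
Volume infused so far = 39.70909 mL/hr × 7.5 hr = 297.8182 mL
Volume remaining = 500 − 297.8182 = 202.1818 mL
New rate:
Dose = 5.1 mcg/kg/min × 91.63636 kg = 467.3455 mcg/min
467.3455 mcg/min × 60 min/hr = 28040.73 mcg/hr
Rate = 28040.73 mcg/hr ÷ 180 mcg/mL = 155.7818 mL/hr
Time remaining = 202.1818 mL ÷ 155.7818 mL/hr = 1.297852 hr

1.3 hours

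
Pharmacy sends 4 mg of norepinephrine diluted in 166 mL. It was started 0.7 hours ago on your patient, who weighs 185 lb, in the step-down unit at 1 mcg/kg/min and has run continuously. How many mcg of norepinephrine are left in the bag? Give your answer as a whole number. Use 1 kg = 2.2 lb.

468 mcg

Weight = 185 lb ÷ 2.2 lb/kg = 84.09091 kg
Dose = 1 mcg/kg/min × 84.09091 kg = 84.09091 mcg/min
84.09091 mcg/min × 60 min/hr = 5045.455 mcg/hr
Concentration = 4 mg ÷ 166 mL = 0.02409639 mg/mL = 24.09639 mcg/mL
Rate = 5045.455 mcg/hr ÷ 24.09639 mcg/mL = 209.3864 mL/hr
Volume infused = 209.3864 mL/hr × 0.7 hr = 146.5705 mL
Volume remaining = 166 − 146.5705 = 19.42955 mL
Drug remaining = 19.42955 mL × 24.09639 mcg/mL = 468.1818 mcg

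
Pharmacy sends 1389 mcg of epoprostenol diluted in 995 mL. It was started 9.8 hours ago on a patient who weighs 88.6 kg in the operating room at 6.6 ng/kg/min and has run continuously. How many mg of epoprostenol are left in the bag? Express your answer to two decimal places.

Dose = 6.6 ng/kg/min × 88.6 kg = 584.76 ng/min
584.76 ng/min × 60 min/hr = 35085.6 ng/hr
Concentration = 1389 mcg ÷ 995 mL = 1.39598 mcg/mL = 1395.98 ng/mL
Rate = 35085.6 ng/hr ÷ 1395.98 ng/mL = 25.13331 mL/hr
Volume infused = 25.13331 mL/hr × 9.8 hr = 246.3065 mL
Volume remaining = 995 − 246.3065 = 748.6935 mL
Drug remaining = 748.6935 mL × 1395.98 ng/mL = 1045161 ng = 1.045161 mg

1.05 mg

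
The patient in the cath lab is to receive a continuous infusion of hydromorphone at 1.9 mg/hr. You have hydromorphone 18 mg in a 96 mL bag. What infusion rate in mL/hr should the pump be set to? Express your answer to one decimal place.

Concentration = 18 mg ÷ 96 mL = 0.1875 mg/mL
Rate = 1.9 mg/hr ÷ 0.1875 mg/mL = 10.13333 mL/hr

10.1 mL/hr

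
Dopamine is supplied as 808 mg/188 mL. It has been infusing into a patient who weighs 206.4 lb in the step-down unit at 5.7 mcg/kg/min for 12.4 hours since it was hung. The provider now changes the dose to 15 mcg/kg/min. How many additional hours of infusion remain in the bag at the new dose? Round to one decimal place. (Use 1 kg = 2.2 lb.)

Initial rate:
Weight = 206.4 lb ÷ 2.2 lb/kg = 93.81818 kg
Dose = 5.7 mcg/kg/min × 93.81818 kg = 534.7636 mcg/min
534.7636 mcg/min × 60 min/hr = 32085.82 mcg/hr
Concentration = 808 mg ÷ 188 mL = 4.297872 mg/mL = 4297.872 mcg/mL
Rate = 32085.82 mcg/hr ÷ 4297.872 mcg/mL = 7.465512 mL/hr
Volume infused so far = 7.465512 mL/hr × 12.4 hr = 92.57235 mL
Volume remaining = 188 − 92.57235 = 95.42765 mL
New rate:
Dose = 15 mcg/kg/min × 93.81818 kg = 1407.273 mcg/min
1407.273 mcg/min × 60 min/hr = 84436.36 mcg/hr
Rate = 84436.36 mcg/hr ÷ 4297.872 mcg/mL = 19.64608 mL/hr
Time remaining = 95.42765 mL ÷ 19.64608 mL/hr = 4.857337 hr

4.9 hours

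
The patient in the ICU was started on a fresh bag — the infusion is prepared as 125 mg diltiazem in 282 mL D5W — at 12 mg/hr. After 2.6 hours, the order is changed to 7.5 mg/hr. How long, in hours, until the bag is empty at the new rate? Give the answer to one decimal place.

Initial rate:
Concentration = 125 mg ÷ 282 mL = 0.4432624 mg/mL
Rate = 12 mg/hr ÷ 0.4432624 mg/mL = 27.072 mL/hr
Volume infused so far = 27.072 mL/hr × 2.6 hr = 70.3872 mL
Volume remaining = 282 − 70.3872 = 211.6128 mL
New rate:
Rate = 7.5 mg/hr ÷ 0.4432624 mg/mL = 16.92 mL/hr
Time remaining = 211.6128 mL ÷ 16.92 mL/hr = 12.50667 hr

12.5 hours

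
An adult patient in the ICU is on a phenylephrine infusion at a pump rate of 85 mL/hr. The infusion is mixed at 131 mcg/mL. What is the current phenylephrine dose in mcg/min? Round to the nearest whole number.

Drug rate = 85 mL/hr × 131 mcg/mL = 11135 mcg/hr
11135 mcg/hr ÷ 60 min/hr = 185.5833 mcg/min

186 mcg/min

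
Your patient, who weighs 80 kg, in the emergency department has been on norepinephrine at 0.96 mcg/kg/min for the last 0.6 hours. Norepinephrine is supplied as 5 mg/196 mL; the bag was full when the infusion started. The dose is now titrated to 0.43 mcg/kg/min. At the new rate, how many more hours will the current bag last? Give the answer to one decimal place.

Initial rate:
Dose = 0.96 mcg/kg/min × 80 kg = 76.8 mcg/min
76.8 mcg/min × 60 min/hr = 4608 mcg/hr
Concentration = 5 mg ÷ 196 mL = 0.0255102 mg/mL = 25.5102 mcg/mL
Rate = 4608 mcg/hr ÷ 25.5102 mcg/mL = 180.6336 mL/hr
Volume infused so far = 180.6336 mL/hr × 0.6 hr = 108.3802 mL
Volume remaining = 196 − 108.3802 = 87.61984 mL
New rate:
Dose = 0.43 mcg/kg/min × 80 kg = 34.4 mcg/min
34.4 mcg/min × 60 min/hr = 2064 mcg/hr
Rate = 2064 mcg/hr ÷ 25.5102 mcg/mL = 80.9088 mL/hr
Time remaining = 87.61984 mL ÷ 80.9088 mL/hr = 1.082946 hr

1.1 hours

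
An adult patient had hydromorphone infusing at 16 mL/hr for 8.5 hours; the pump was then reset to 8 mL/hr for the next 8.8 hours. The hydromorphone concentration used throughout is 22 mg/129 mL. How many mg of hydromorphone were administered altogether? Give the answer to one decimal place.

Concentration = 22 mg ÷ 129 mL = 0.1705426 mg/mL
Stage 1: 16 mL/hr × 8.5 hr = 136 mL → 136 mL × 0.1705426 mg/mL = 23.1938 mg
Stage 2: 8 mL/hr × 8.8 hr = 70.4 mL → 70.4 mL × 0.1705426 mg/mL = 12.0062 mg
Total = 23.1938 + 12.0062 = 35.2 mg

35.2 mg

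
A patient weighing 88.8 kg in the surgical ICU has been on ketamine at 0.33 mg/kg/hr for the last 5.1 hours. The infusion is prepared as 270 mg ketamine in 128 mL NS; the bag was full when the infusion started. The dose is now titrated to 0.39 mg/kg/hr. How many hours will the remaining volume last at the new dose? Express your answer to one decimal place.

Initial rate:
Dose = 0.33 mg/kg/hr × 88.8 kg = 29.304 mg/hr
Concentration = 270 mg ÷ 128 mL = 2.109375 mg/mL
Rate = 29.304 mg/hr ÷ 2.109375 mg/mL = 13.89227 mL/hr
Volume infused so far = 13.89227 mL/hr × 5.1 hr = 70.85056 mL
Volume remaining = 128 − 70.85056 = 57.14944 mL
New rate:
Dose = 0.39 mg/kg/hr × 88.8 kg = 34.632 mg/hr
Rate = 34.632 mg/hr ÷ 2.109375 mg/mL = 16.41813 mL/hr
Time remaining = 57.14944 mL ÷ 16.41813 mL/hr = 3.480873 hr

3.5 hours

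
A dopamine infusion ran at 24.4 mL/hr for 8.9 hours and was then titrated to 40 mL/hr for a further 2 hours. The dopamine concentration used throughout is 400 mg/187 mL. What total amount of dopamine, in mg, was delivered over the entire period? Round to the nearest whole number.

Concentration = 400 mg ÷ 187 mL = 2.139037 mg/mL
Stage 1: 24.4 mL/hr × 8.9 hr = 217.16 mL → 217.16 mL × 2.139037 mg/mL = 464.5134 mg
Stage 2: 40 mL/hr × 2 hr = 80 mL → 80 mL × 2.139037 mg/mL = 171.123 mg
Total = 464.5134 + 171.123 = 635.6364 mg

636 mg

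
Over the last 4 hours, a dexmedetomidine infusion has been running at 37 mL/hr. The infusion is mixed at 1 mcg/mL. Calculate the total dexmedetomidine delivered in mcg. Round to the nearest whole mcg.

148 mcg

Drug rate = 37 mL/hr × 1 mcg/mL = 37 mcg/hr
Total = 37 mcg/hr × 4 hr = 148 mcg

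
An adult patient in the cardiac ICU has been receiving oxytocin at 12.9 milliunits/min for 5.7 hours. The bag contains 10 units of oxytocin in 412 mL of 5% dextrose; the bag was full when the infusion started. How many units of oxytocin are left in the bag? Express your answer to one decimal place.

12.9 milliunits/min × 60 min/hr = 774 milliunits/hr
Concentration = 10 units ÷ 412 mL = 0.02427184 units/mL = 24.27184 milliunits/mL
Rate = 774 milliunits/hr ÷ 24.27184 milliunits/mL = 31.8888 mL/hr
Volume infused = 31.8888 mL/hr × 5.7 hr = 181.7662 mL
Volume remaining = 412 − 181.7662 = 230.2338 mL
Drug remaining = 230.2338 mL × 24.27184 milliunits/mL = 5588.2 milliunits = 5.5882 units

5.6 units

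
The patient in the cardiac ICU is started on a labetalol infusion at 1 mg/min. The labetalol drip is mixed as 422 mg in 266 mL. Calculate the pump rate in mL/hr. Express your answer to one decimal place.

37.8 mL/hr

1 mg/min × 60 min/hr = 60 mg/hr
Concentration = 422 mg ÷ 266 mL = 1.586466 mg/mL
Rate = 60 mg/hr ÷ 1.586466 mg/mL = 37.81991 mL/hr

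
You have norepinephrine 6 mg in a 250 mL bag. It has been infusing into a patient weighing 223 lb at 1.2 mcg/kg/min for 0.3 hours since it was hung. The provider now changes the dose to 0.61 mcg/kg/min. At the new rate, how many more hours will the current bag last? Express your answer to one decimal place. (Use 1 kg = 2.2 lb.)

1.0 hours

Initial rate:
Weight = 223 lb ÷ 2.2 lb/kg = 101.3636 kg
Dose = 1.2 mcg/kg/min × 101.3636 kg = 121.6364 mcg/min
121.6364 mcg/min × 60 min/hr = 7298.182 mcg/hr
Concentration = 6 mg ÷ 250 mL = 0.024 mg/mL = 24 mcg/mL
Rate = 7298.182 mcg/hr ÷ 24 mcg/mL = 304.0909 mL/hr
Volume infused so far = 304.0909 mL/hr × 0.3 hr = 91.22727 mL
Volume remaining = 250 − 91.22727 = 158.7727 mL
New rate:
Dose = 0.61 mcg/kg/min × 101.3636 kg = 61.83182 mcg/min
61.83182 mcg/min × 60 min/hr = 3709.909 mcg/hr
Rate = 3709.909 mcg/hr ÷ 24 mcg/mL = 154.5795 mL/hr
Time remaining = 158.7727 mL ÷ 154.5795 mL/hr = 1.027126 hr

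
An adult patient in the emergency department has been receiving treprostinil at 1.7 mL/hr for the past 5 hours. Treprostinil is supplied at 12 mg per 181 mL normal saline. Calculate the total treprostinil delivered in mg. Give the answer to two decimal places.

Concentration = 12 mg ÷ 181 mL = 0.06629834 mg/mL = 66298.34 ng/mL
Drug rate = 1.7 mL/hr × 66298.34 ng/mL = 112707.2 ng/hr
Total = 112707.2 ng/hr × 5 hr = 563535.9 ng = 0.5635359 mg

0.56 mg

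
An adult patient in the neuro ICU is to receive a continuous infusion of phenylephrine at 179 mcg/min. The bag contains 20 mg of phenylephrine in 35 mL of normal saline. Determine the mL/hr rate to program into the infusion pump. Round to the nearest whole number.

179 mcg/min × 60 min/hr = 10740 mcg/hr
Concentration = 20 mg ÷ 35 mL = 0.5714286 mg/mL = 571.4286 mcg/mL
Rate = 10740 mcg/hr ÷ 571.4286 mcg/mL = 18.795 mL/hr

19 mL/hr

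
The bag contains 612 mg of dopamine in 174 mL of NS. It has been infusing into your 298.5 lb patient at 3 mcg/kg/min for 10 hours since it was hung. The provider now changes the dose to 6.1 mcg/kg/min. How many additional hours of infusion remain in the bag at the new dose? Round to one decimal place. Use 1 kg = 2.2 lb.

7.4 hours

Initial rate:
Weight = 298.5 lb ÷ 2.2 lb/kg = 135.6818 kg
Dose = 3 mcg/kg/min × 135.6818 kg = 407.0455 mcg/min
407.0455 mcg/min × 60 min/hr = 24422.73 mcg/hr
Concentration = 612 mg ÷ 174 mL = 3.517241 mg/mL = 3517.241 mcg/mL
Rate = 24422.73 mcg/hr ÷ 3517.241 mcg/mL = 6.943717 mL/hr
Volume infused so far = 6.943717 mL/hr × 10 hr = 69.43717 mL
Volume remaining = 174 − 69.43717 = 104.5628 mL
New rate:
Dose = 6.1 mcg/kg/min × 135.6818 kg = 827.6591 mcg/min
827.6591 mcg/min × 60 min/hr = 49659.55 mcg/hr
Rate = 49659.55 mcg/hr ÷ 3517.241 mcg/mL = 14.11889 mL/hr
Time remaining = 104.5628 mL ÷ 14.11889 mL/hr = 7.405882 hr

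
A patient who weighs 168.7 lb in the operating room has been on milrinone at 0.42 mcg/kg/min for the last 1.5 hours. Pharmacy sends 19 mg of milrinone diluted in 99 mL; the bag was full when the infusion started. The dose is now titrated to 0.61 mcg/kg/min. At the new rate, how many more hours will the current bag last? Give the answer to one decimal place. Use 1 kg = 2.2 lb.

Initial rate:
Weight = 168.7 lb ÷ 2.2 lb/kg = 76.68182 kg
Dose = 0.42 mcg/kg/min × 76.68182 kg = 32.20636 mcg/min
32.20636 mcg/min × 60 min/hr = 1932.382 mcg/hr
Concentration = 19 mg ÷ 99 mL = 0.1919192 mg/mL = 191.9192 mcg/mL
Rate = 1932.382 mcg/hr ÷ 191.9192 mcg/mL = 10.06873 mL/hr
Volume infused so far = 10.06873 mL/hr × 1.5 hr = 15.10309 mL
Volume remaining = 99 − 15.10309 = 83.89691 mL
New rate:
Dose = 0.61 mcg/kg/min × 76.68182 kg = 46.77591 mcg/min
46.77591 mcg/min × 60 min/hr = 2806.555 mcg/hr
Rate = 2806.555 mcg/hr ÷ 191.9192 mcg/mL = 14.62363 mL/hr
Time remaining = 83.89691 mL ÷ 14.62363 mL/hr = 5.73708 hr

5.7 hours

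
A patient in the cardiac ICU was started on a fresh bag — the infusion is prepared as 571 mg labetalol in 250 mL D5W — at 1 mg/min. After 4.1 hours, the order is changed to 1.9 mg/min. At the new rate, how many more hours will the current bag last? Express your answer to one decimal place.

2.9 hours

Initial rate:
1 mg/min × 60 min/hr = 60 mg/hr
Concentration = 571 mg ÷ 250 mL = 2.284 mg/mL
Rate = 60 mg/hr ÷ 2.284 mg/mL = 26.2697 mL/hr
Volume infused so far = 26.2697 mL/hr × 4.1 hr = 107.7058 mL
Volume remaining = 250 − 107.7058 = 142.2942 mL
New rate:
1.9 mg/min × 60 min/hr = 114 mg/hr
Rate = 114 mg/hr ÷ 2.284 mg/mL = 49.91243 mL/hr
Time remaining = 142.2942 mL ÷ 49.91243 mL/hr = 2.850877 hr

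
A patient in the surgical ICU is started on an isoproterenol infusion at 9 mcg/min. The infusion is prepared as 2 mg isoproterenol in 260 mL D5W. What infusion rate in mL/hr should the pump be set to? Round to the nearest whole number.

9 mcg/min × 60 min/hr = 540 mcg/hr
Concentration = 2 mg ÷ 260 mL = 0.007692308 mg/mL = 7.692308 mcg/mL
Rate = 540 mcg/hr ÷ 7.692308 mcg/mL = 70.2 mL/hr

70 mL/hr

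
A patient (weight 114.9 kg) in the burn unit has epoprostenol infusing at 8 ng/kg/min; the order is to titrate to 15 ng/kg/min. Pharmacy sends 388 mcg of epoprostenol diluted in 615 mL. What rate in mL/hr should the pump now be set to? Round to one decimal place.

163.9 mL/hr

Dose = 15 ng/kg/min × 114.9 kg = 1723.5 ng/min
1723.5 ng/min × 60 min/hr = 103410 ng/hr
Concentration = 388 mcg ÷ 615 mL = 0.6308943 mcg/mL = 630.8943 ng/mL
Rate = 103410 ng/hr ÷ 630.8943 ng/mL = 163.9102 mL/hr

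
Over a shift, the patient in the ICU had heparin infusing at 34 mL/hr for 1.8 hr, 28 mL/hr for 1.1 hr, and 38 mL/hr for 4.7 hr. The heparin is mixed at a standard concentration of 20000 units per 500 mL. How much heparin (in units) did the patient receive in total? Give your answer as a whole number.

Concentration = 20000 units ÷ 500 mL = 40 units/mL
Stage 1: 34 mL/hr × 1.8 hr = 61.2 mL → 61.2 mL × 40 units/mL = 2448 units
Stage 2: 28 mL/hr × 1.1 hr = 30.8 mL → 30.8 mL × 40 units/mL = 1232 units
Stage 3: 38 mL/hr × 4.7 hr = 178.6 mL → 178.6 mL × 40 units/mL = 7144 units
Total = 2448 + 1232 + 7144 = 10824 units

10824 units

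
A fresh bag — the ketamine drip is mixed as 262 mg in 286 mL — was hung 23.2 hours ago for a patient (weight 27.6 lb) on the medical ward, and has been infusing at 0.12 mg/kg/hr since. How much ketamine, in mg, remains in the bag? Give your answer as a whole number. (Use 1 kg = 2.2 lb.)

227 mg

Weight = 27.6 lb ÷ 2.2 lb/kg = 12.54545 kg
Dose = 0.12 mg/kg/hr × 12.54545 kg = 1.505455 mg/hr
Concentration = 262 mg ÷ 286 mL = 0.9160839 mg/mL
Rate = 1.505455 mg/hr ÷ 0.9160839 mg/mL = 1.643359 mL/hr
Volume infused = 1.643359 mL/hr × 23.2 hr = 38.12592 mL
Volume remaining = 286 − 38.12592 = 247.8741 mL
Drug remaining = 247.8741 mL × 0.9160839 mg/mL = 227.0735 mg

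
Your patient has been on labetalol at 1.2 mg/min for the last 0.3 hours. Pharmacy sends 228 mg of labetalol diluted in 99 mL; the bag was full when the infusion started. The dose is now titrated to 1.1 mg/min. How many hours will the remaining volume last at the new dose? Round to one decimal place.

3.1 hours

Initial rate:
1.2 mg/min × 60 min/hr = 72 mg/hr
Concentration = 228 mg ÷ 99 mL = 2.30303 mg/mL
Rate = 72 mg/hr ÷ 2.30303 mg/mL = 31.26316 mL/hr
Volume infused so far = 31.26316 mL/hr × 0.3 hr = 9.378947 mL
Volume remaining = 99 − 9.378947 = 89.62105 mL
New rate:
1.1 mg/min × 60 min/hr = 66 mg/hr
Rate = 66 mg/hr ÷ 2.30303 mg/mL = 28.65789 mL/hr
Time remaining = 89.62105 mL ÷ 28.65789 mL/hr = 3.127273 hr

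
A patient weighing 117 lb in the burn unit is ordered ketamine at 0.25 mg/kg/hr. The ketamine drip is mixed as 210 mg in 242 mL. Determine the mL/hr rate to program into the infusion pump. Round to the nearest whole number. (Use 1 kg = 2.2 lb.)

Weight = 117 lb ÷ 2.2 lb/kg = 53.18182 kg
Dose = 0.25 mg/kg/hr × 53.18182 kg = 13.29545 mg/hr
Concentration = 210 mg ÷ 242 mL = 0.8677686 mg/mL
Rate = 13.29545 mg/hr ÷ 0.8677686 mg/mL = 15.32143 mL/hr

15 mL/hr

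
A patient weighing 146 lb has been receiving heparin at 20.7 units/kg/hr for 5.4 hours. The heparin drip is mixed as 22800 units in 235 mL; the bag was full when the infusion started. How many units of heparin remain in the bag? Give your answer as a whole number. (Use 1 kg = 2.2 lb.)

Weight = 146 lb ÷ 2.2 lb/kg = 66.36364 kg
Dose = 20.7 units/kg/hr × 66.36364 kg = 1373.727 units/hr
Concentration = 22800 units ÷ 235 mL = 97.02128 units/mL
Rate = 1373.727 units/hr ÷ 97.02128 units/mL = 14.15903 mL/hr
Volume infused = 14.15903 mL/hr × 5.4 hr = 76.45877 mL
Volume remaining = 235 − 76.45877 = 158.5412 mL
Drug remaining = 158.5412 mL × 97.02128 units/mL = 15381.87 units

15382 units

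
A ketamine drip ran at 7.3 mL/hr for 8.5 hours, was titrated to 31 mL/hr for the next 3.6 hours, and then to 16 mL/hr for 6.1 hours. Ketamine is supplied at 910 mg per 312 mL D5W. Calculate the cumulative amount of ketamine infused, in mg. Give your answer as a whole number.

791 mg

Concentration = 910 mg ÷ 312 mL = 2.916667 mg/mL
Stage 1: 7.3 mL/hr × 8.5 hr = 62.05 mL → 62.05 mL × 2.916667 mg/mL = 180.9792 mg
Stage 2: 31 mL/hr × 3.6 hr = 111.6 mL → 111.6 mL × 2.916667 mg/mL = 325.5 mg
Stage 3: 16 mL/hr × 6.1 hr = 97.6 mL → 97.6 mL × 2.916667 mg/mL = 284.6667 mg
Total = 180.9792 + 325.5 + 284.6667 = 791.1458 mg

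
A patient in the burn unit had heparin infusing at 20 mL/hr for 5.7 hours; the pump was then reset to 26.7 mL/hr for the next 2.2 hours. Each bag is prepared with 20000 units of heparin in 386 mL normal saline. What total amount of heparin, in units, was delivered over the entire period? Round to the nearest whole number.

8950 units

Concentration = 20000 units ÷ 386 mL = 51.81347 units/mL
Stage 1: 20 mL/hr × 5.7 hr = 114 mL → 114 mL × 51.81347 units/mL = 5906.736 units
Stage 2: 26.7 mL/hr × 2.2 hr = 58.74 mL → 58.74 mL × 51.81347 units/mL = 3043.523 units
Total = 5906.736 + 3043.523 = 8950.259 units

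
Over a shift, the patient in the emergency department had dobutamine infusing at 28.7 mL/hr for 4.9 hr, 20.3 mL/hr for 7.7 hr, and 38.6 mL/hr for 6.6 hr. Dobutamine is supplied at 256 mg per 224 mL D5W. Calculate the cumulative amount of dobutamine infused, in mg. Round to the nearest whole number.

631 mg

Concentration = 256 mg ÷ 224 mL = 1.142857 mg/mL
Stage 1: 28.7 mL/hr × 4.9 hr = 140.63 mL → 140.63 mL × 1.142857 mg/mL = 160.72 mg
Stage 2: 20.3 mL/hr × 7.7 hr = 156.31 mL → 156.31 mL × 1.142857 mg/mL = 178.64 mg
Stage 3: 38.6 mL/hr × 6.6 hr = 254.76 mL → 254.76 mL × 1.142857 mg/mL = 291.1543 mg
Total = 160.72 + 178.64 + 291.1543 = 630.5143 mg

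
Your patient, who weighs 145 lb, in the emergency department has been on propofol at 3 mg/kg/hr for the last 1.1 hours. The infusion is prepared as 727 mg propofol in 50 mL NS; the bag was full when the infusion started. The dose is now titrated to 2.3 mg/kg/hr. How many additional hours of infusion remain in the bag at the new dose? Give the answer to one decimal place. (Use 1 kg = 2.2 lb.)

3.4 hours

Initial rate:
Weight = 145 lb ÷ 2.2 lb/kg = 65.90909 kg
Dose = 3 mg/kg/hr × 65.90909 kg = 197.7273 mg/hr
Concentration = 727 mg ÷ 50 mL = 14.54 mg/mL
Rate = 197.7273 mg/hr ÷ 14.54 mg/mL = 13.59885 mL/hr
Volume infused so far = 13.59885 mL/hr × 1.1 hr = 14.95873 mL
Volume remaining = 50 − 14.95873 = 35.04127 mL
New rate:
Dose = 2.3 mg/kg/hr × 65.90909 kg = 151.5909 mg/hr
Rate = 151.5909 mg/hr ÷ 14.54 mg/mL = 10.42578 mL/hr
Time remaining = 35.04127 mL ÷ 10.42578 mL/hr = 3.361019 hr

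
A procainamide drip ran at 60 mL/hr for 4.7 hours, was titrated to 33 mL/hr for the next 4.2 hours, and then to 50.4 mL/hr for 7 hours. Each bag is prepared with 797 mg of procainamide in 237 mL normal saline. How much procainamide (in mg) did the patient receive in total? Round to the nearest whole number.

Concentration = 797 mg ÷ 237 mL = 3.362869 mg/mL
Stage 1: 60 mL/hr × 4.7 hr = 282 mL → 282 mL × 3.362869 mg/mL = 948.3291 mg
Stage 2: 33 mL/hr × 4.2 hr = 138.6 mL → 138.6 mL × 3.362869 mg/mL = 466.0937 mg
Stage 3: 50.4 mL/hr × 7 hr = 352.8 mL → 352.8 mL × 3.362869 mg/mL = 1186.42 mg
Total = 948.3291 + 466.0937 + 1186.42 = 2600.843 mg

2601 mg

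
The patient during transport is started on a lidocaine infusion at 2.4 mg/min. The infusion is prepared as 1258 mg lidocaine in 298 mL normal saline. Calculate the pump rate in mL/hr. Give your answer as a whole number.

2.4 mg/min × 60 min/hr = 144 mg/hr
Concentration = 1258 mg ÷ 298 mL = 4.221477 mg/mL
Rate = 144 mg/hr ÷ 4.221477 mg/mL = 34.11129 mL/hr

34 mL/hr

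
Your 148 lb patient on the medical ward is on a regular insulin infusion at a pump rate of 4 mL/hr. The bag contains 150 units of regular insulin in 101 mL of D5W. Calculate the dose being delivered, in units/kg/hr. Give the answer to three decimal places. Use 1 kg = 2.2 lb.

0.088 units/kg/hr

Weight = 148 lb ÷ 2.2 lb/kg = 67.27273 kg
Concentration = 150 units ÷ 101 mL = 1.485149 units/mL
Drug rate = 4 mL/hr × 1.485149 units/mL = 5.940594 units/hr
5.940594 units/hr ÷ 67.27273 kg = 0.08830613 units/kg/hr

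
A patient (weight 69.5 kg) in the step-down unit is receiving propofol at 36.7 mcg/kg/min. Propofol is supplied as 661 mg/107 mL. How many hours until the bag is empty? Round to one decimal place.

Dose = 36.7 mcg/kg/min × 69.5 kg = 2550.65 mcg/min
2550.65 mcg/min × 60 min/hr = 153039 mcg/hr
Concentration = 661 mg ÷ 107 mL = 6.17757 mg/mL = 6177.57 mcg/mL
Rate = 153039 mcg/hr ÷ 6177.57 mcg/mL = 24.77333 mL/hr
Duration = 107 mL ÷ 24.77333 mL/hr = 4.31916 hr

4.3 hours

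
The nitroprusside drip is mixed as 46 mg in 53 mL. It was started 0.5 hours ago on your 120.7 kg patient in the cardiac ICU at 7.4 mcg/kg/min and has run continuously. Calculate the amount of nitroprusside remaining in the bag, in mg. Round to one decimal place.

19.2 mg

Dose = 7.4 mcg/kg/min × 120.7 kg = 893.18 mcg/min
893.18 mcg/min × 60 min/hr = 53590.8 mcg/hr
Concentration = 46 mg ÷ 53 mL = 0.8679245 mg/mL = 867.9245 mcg/mL
Rate = 53590.8 mcg/hr ÷ 867.9245 mcg/mL = 61.74592 mL/hr
Volume infused = 61.74592 mL/hr × 0.5 hr = 30.87296 mL
Volume remaining = 53 − 30.87296 = 22.12704 mL
Drug remaining = 22.12704 mL × 867.9245 mcg/mL = 19204.6 mcg = 19.2046 mg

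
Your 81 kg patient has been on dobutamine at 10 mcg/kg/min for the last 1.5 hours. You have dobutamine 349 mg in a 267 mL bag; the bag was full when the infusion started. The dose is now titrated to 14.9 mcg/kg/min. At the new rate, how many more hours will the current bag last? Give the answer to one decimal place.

Initial rate:
Dose = 10 mcg/kg/min × 81 kg = 810 mcg/min
810 mcg/min × 60 min/hr = 48600 mcg/hr
Concentration = 349 mg ÷ 267 mL = 1.307116 mg/mL = 1307.116 mcg/mL
Rate = 48600 mcg/hr ÷ 1307.116 mcg/mL = 37.18109 mL/hr
Volume infused so far = 37.18109 mL/hr × 1.5 hr = 55.77163 mL
Volume remaining = 267 − 55.77163 = 211.2284 mL
New rate:
Dose = 14.9 mcg/kg/min × 81 kg = 1206.9 mcg/min
1206.9 mcg/min × 60 min/hr = 72414 mcg/hr
Rate = 72414 mcg/hr ÷ 1307.116 mcg/mL = 55.39982 mL/hr
Time remaining = 211.2284 mL ÷ 55.39982 mL/hr = 3.812799 hr

3.8 hours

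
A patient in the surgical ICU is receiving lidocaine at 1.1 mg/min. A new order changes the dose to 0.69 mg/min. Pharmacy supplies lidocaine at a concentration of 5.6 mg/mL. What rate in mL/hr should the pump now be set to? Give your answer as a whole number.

7 mL/hr

0.69 mg/min × 60 min/hr = 41.4 mg/hr
Rate = 41.4 mg/hr ÷ 5.6 mg/mL = 7.392857 mL/hr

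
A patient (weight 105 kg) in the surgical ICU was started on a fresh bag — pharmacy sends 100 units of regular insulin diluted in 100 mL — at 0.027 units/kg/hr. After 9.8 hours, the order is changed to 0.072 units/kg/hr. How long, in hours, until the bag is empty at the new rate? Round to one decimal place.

9.6 hours

Initial rate:
Dose = 0.027 units/kg/hr × 105 kg = 2.835 units/hr
Concentration = 100 units ÷ 100 mL = 1 units/mL
Rate = 2.835 units/hr ÷ 1 units/mL = 2.835 mL/hr
Volume infused so far = 2.835 mL/hr × 9.8 hr = 27.783 mL
Volume remaining = 100 − 27.783 = 72.217 mL
New rate:
Dose = 0.072 units/kg/hr × 105 kg = 7.56 units/hr
Rate = 7.56 units/hr ÷ 1 units/mL = 7.56 mL/hr
Time remaining = 72.217 mL ÷ 7.56 mL/hr = 9.552513 hr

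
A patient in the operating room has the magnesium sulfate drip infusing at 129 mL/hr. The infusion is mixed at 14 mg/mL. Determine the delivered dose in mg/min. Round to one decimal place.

Drug rate = 129 mL/hr × 14 mg/mL = 1806 mg/hr
1806 mg/hr ÷ 60 min/hr = 30.1 mg/min

30.1 mg/min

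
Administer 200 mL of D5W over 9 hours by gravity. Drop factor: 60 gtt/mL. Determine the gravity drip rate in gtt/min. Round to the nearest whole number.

22 gtt/min

200 mL ÷ (9 hr × 60 = 540 min) = 0.3703704 mL/min
0.3703704 mL/min × 60 gtt/mL = 22.22222 gtt/min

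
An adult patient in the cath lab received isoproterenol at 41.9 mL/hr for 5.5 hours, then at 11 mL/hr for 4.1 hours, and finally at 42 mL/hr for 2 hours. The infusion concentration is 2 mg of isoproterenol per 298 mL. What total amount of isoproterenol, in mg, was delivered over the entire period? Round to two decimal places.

2.41 mg

Concentration = 2 mg ÷ 298 mL = 0.006711409 mg/mL
Stage 1: 41.9 mL/hr × 5.5 hr = 230.45 mL → 230.45 mL × 0.006711409 mg/mL = 1.546644 mg
Stage 2: 11 mL/hr × 4.1 hr = 45.1 mL → 45.1 mL × 0.006711409 mg/mL = 0.3026846 mg
Stage 3: 42 mL/hr × 2 hr = 84 mL → 84 mL × 0.006711409 mg/mL = 0.5637584 mg
Total = 1.546644 + 0.3026846 + 0.5637584 = 2.413087 mg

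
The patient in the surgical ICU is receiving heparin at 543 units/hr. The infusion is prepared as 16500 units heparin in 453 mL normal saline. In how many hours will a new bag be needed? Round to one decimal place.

Concentration = 16500 units ÷ 453 mL = 36.42384 units/mL
Rate = 543 units/hr ÷ 36.42384 units/mL = 14.90782 mL/hr
Duration = 453 mL ÷ 14.90782 mL/hr = 30.38674 hr

30.4 hours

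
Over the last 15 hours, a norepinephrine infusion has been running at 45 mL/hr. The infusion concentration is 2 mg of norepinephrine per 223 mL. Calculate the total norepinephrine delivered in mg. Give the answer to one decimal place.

6.1 mg

Concentration = 2 mg ÷ 223 mL = 0.00896861 mg/mL = 8.96861 mcg/mL
Drug rate = 45 mL/hr × 8.96861 mcg/mL = 403.5874 mcg/hr
Total = 403.5874 mcg/hr × 15 hr = 6053.812 mcg = 6.053812 mg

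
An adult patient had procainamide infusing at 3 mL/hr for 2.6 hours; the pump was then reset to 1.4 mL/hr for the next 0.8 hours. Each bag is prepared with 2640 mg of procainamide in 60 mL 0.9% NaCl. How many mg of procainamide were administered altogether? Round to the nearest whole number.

392 mg

Concentration = 2640 mg ÷ 60 mL = 44 mg/mL
Stage 1: 3 mL/hr × 2.6 hr = 7.8 mL → 7.8 mL × 44 mg/mL = 343.2 mg
Stage 2: 1.4 mL/hr × 0.8 hr = 1.12 mL → 1.12 mL × 44 mg/mL = 49.28 mg
Total = 343.2 + 49.28 = 392.48 mg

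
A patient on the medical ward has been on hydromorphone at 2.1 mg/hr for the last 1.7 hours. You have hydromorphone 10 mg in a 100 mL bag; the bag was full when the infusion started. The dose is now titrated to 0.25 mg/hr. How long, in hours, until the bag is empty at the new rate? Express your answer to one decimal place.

25.7 hours

Initial rate:
Concentration = 10 mg ÷ 100 mL = 0.1 mg/mL
Rate = 2.1 mg/hr ÷ 0.1 mg/mL = 21 mL/hr
Volume infused so far = 21 mL/hr × 1.7 hr = 35.7 mL
Volume remaining = 100 − 35.7 = 64.3 mL
New rate:
Rate = 0.25 mg/hr ÷ 0.1 mg/mL = 2.5 mL/hr
Time remaining = 64.3 mL ÷ 2.5 mL/hr = 25.72 hr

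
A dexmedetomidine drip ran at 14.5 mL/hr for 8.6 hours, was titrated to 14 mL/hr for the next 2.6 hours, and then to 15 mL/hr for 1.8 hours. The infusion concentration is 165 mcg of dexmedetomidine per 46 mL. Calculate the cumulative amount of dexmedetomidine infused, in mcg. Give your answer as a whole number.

675 mcg

Concentration = 165 mcg ÷ 46 mL = 3.586957 mcg/mL
Stage 1: 14.5 mL/hr × 8.6 hr = 124.7 mL → 124.7 mL × 3.586957 mcg/mL = 447.2935 mcg
Stage 2: 14 mL/hr × 2.6 hr = 36.4 mL → 36.4 mL × 3.586957 mcg/mL = 130.5652 mcg
Stage 3: 15 mL/hr × 1.8 hr = 27 mL → 27 mL × 3.586957 mcg/mL = 96.84783 mcg
Total = 447.2935 + 130.5652 + 96.84783 = 674.7065 mcg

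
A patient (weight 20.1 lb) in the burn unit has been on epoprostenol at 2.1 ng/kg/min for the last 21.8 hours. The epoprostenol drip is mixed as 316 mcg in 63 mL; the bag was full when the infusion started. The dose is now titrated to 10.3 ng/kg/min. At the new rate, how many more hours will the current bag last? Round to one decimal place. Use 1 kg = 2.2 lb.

Initial rate:
Weight = 20.1 lb ÷ 2.2 lb/kg = 9.136364 kg
Dose = 2.1 ng/kg/min × 9.136364 kg = 19.18636 ng/min
19.18636 ng/min × 60 min/hr = 1151.182 ng/hr
Concentration = 316 mcg ÷ 63 mL = 5.015873 mcg/mL = 5015.873 ng/mL
Rate = 1151.182 ng/hr ÷ 5015.873 ng/mL = 0.2295078 mL/hr
Volume infused so far = 0.2295078 mL/hr × 21.8 hr = 5.003269 mL
Volume remaining = 63 − 5.003269 = 57.99673 mL
New rate:
Dose = 10.3 ng/kg/min × 9.136364 kg = 94.10455 ng/min
94.10455 ng/min × 60 min/hr = 5646.273 ng/hr
Rate = 5646.273 ng/hr ÷ 5015.873 ng/mL = 1.125681 mL/hr
Time remaining = 57.99673 mL ÷ 1.125681 mL/hr = 51.52146 hr

51.5 hours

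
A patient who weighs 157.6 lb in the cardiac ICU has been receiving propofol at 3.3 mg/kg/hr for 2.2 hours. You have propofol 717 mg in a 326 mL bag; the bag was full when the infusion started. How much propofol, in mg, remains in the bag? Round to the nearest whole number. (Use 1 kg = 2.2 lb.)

Weight = 157.6 lb ÷ 2.2 lb/kg = 71.63636 kg
Dose = 3.3 mg/kg/hr × 71.63636 kg = 236.4 mg/hr
Concentration = 717 mg ÷ 326 mL = 2.199387 mg/mL
Rate = 236.4 mg/hr ÷ 2.199387 mg/mL = 107.4845 mL/hr
Volume infused = 107.4845 mL/hr × 2.2 hr = 236.4659 mL
Volume remaining = 326 − 236.4659 = 89.53406 mL
Drug remaining = 89.53406 mL × 2.199387 mg/mL = 196.92 mg

197 mg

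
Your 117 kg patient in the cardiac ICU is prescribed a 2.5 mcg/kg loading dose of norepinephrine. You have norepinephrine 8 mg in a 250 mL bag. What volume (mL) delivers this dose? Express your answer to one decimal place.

9.1 mL

Dose = 2.5 mcg/kg × 117 kg = 292.5 mcg
Concentration = 8 mg ÷ 250 mL = 0.032 mg/mL = 32 mcg/mL
Volume = 292.5 mcg ÷ 32 mcg/mL = 9.140625 mL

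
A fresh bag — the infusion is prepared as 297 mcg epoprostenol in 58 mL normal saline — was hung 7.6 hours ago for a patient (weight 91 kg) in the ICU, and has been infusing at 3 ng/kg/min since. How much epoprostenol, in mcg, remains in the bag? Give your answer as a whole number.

173 mcg

Dose = 3 ng/kg/min × 91 kg = 273 ng/min
273 ng/min × 60 min/hr = 16380 ng/hr
Concentration = 297 mcg ÷ 58 mL = 5.12069 mcg/mL = 5120.69 ng/mL
Rate = 16380 ng/hr ÷ 5120.69 ng/mL = 3.198788 mL/hr
Volume infused = 3.198788 mL/hr × 7.6 hr = 24.31079 mL
Volume remaining = 58 − 24.31079 = 33.68921 mL
Drug remaining = 33.68921 mL × 5120.69 ng/mL = 172512 ng = 172.512 mcg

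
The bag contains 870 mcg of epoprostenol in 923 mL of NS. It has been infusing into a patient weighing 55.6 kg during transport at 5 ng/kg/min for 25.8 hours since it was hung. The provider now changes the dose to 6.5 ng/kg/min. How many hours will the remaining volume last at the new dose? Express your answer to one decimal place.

20.3 hours

Initial rate:
Dose = 5 ng/kg/min × 55.6 kg = 278 ng/min
278 ng/min × 60 min/hr = 16680 ng/hr
Concentration = 870 mcg ÷ 923 mL = 0.9425785 mcg/mL = 942.5785 ng/mL
Rate = 16680 ng/hr ÷ 942.5785 ng/mL = 17.69614 mL/hr
Volume infused so far = 17.69614 mL/hr × 25.8 hr = 456.5604 mL
Volume remaining = 923 − 456.5604 = 466.4396 mL
New rate:
Dose = 6.5 ng/kg/min × 55.6 kg = 361.4 ng/min
361.4 ng/min × 60 min/hr = 21684 ng/hr
Rate = 21684 ng/hr ÷ 942.5785 ng/mL = 23.00498 mL/hr
Time remaining = 466.4396 mL ÷ 23.00498 mL/hr = 20.27559 hr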